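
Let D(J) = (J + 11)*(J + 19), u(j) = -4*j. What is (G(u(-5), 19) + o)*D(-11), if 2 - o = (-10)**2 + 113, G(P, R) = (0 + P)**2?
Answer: 0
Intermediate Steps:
G(P, R) = P**2
o = -211 (o = 2 - ((-10)**2 + 113) = 2 - (100 + 113) = 2 - 1*213 = 2 - 213 = -211)
D(J) = (11 + J)*(19 + J)
(G(u(-5), 19) + o)*D(-11) = ((-4*(-5))**2 - 211)*(209 + (-11)**2 + 30*(-11)) = (20**2 - 211)*(209 + 121 - 330) = (400 - 211)*0 = 189*0 = 0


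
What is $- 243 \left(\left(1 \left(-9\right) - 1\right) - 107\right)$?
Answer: $28431$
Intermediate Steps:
$- 243 \left(\left(1 \left(-9\right) - 1\right) - 107\right) = - 243 \left(\left(-9 - 1\right) - 107\right) = - 243 \left(-10 - 107\right) = \left(-243\right) \left(-117\right) = 28431$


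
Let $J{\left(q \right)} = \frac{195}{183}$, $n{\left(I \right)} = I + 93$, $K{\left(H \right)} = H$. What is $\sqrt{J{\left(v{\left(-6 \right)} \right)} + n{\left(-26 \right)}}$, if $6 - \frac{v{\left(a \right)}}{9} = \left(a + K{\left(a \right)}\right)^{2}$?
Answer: $\frac{2 \sqrt{63318}}{61} \approx 8.2502$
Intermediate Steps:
$n{\left(I \right)} = 93 + I$
$v{\left(a \right)} = 54 - 36 a^{2}$ ($v{\left(a \right)} = 54 - 9 \left(a + a\right)^{2} = 54 - 9 \left(2 a\right)^{2} = 54 - 9 \cdot 4 a^{2} = 54 - 36 a^{2}$)
$J{\left(q \right)} = \frac{65}{61}$ ($J{\left(q \right)} = 195 \cdot \frac{1}{183} = \frac{65}{61}$)
$\sqrt{J{\left(v{\left(-6 \right)} \right)} + n{\left(-26 \right)}} = \sqrt{\frac{65}{61} + \left(93 - 26\right)} = \sqrt{\frac{65}{61} + 67} = \sqrt{\frac{4152}{61}} = \frac{2 \sqrt{63318}}{61}$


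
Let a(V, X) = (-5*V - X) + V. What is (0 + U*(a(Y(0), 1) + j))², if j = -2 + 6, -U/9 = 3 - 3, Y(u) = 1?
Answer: 0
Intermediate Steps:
U = 0 (U = -9*(3 - 3) = -9*0 = 0)
a(V, X) = -X - 4*V (a(V, X) = (-X - 5*V) + V = -X - 4*V)
j = 4
(0 + U*(a(Y(0), 1) + j))² = (0 + 0*((-1*1 - 4*1) + 4))² = (0 + 0*((-1 - 4) + 4))² = (0 + 0*(-5 + 4))² = (0 + 0*(-1))² = (0 + 0)² = 0² = 0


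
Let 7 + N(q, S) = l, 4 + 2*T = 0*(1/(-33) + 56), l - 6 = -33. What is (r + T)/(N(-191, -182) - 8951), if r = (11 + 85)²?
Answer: -9214/8985 ≈ -1.0255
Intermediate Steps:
l = -27 (l = 6 - 33 = -27)
T = -2 (T = -2 + (0*(1/(-33) + 56))/2 = -2 + (0*(-1/33 + 56))/2 = -2 + (0*(1847/33))/2 = -2 + (½)*0 = -2 + 0 = -2)
N(q, S) = -34 (N(q, S) = -7 - 27 = -34)
r = 9216 (r = 96² = 9216)
(r + T)/(N(-191, -182) - 8951) = (9216 - 2)/(-34 - 8951) = 9214/(-8985) = 9214*(-1/8985) = -9214/8985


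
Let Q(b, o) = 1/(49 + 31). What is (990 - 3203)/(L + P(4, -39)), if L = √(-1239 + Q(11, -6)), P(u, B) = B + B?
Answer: 13809120/585839 + 8852*I*√495595/585839 ≈ 23.572 + 10.637*I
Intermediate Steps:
P(u, B) = 2*B
Q(b, o) = 1/80
L = I*√495595/20 (L = √(-1239 + 1/80) = √(-99119/80) = I*√495595/20 ≈ 35.199*I)
(990 - 3203)/(L + P(4, -39)) = (990 - 3203)/(I*√495595/20 + 2*(-39)) = -2213/(I*√495595/20 - 78) = -2213/(-78 + I*√495595/20)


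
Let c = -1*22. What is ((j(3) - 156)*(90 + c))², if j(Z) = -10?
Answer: 127418944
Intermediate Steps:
c = -22
((j(3) - 156)*(90 + c))² = ((-10 - 156)*(90 - 22))² = (-166*68)² = (-11288)² = 127418944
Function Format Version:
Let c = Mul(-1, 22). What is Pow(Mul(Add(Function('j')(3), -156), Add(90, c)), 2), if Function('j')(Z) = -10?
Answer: 127418944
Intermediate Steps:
c = -22
Pow(Mul(Add(Function('j')(3), -156), Add(90, c)), 2) = Pow(Mul(Add(-10, -156), Add(90, -22)), 2) = Pow(Mul(-166, 68), 2) = Pow(-11288, 2) = 127418944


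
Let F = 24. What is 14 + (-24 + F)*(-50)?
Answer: 14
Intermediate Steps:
14 + (-24 + F)*(-50) = 14 + (-24 + 24)*(-50) = 14 + 0*(-50) = 14 + 0 = 14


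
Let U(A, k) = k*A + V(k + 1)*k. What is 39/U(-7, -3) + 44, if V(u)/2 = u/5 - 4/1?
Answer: 3541/79 ≈ 44.823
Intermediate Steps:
V(u) = -8 + 2*u/5 (V(u) = 2*(u/5 - 4/1) = 2*(u*(⅕) - 4*1) = 2*(u/5 - 4) = 2*(-4 + u/5) = -8 + 2*u/5)
U(A, k) = A*k + k*(-38/5 + 2*k/5) (U(A, k) = k*A + (-8 + 2*(k + 1)/5)*k = A*k + (-8 + 2*(1 + k)/5)*k = A*k + (-8 + (⅖ + 2*k/5))*k = A*k + (-38/5 + 2*k/5)*k = A*k + k*(-38/5 + 2*k/5))
39/U(-7, -3) + 44 = 39/((⅕)*(-3)*(-38 + 2*(-3) + 5*(-7))) + 44 = 39/((⅕)*(-3)*(-38 - 6 - 35)) + 44 = 39/((⅕)*(-3)*(-79)) + 44 = 39/(237/5) + 44 = (5/237)*39 + 44 = 65/79 + 44 = 3541/79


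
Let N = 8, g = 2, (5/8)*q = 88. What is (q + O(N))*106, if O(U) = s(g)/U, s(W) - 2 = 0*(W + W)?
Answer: 149513/10 ≈ 14951.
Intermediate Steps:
q = 704/5 (q = (8/5)*88 = 704/5 ≈ 140.80)
s(W) = 2 (s(W) = 2 + 0*(W + W) = 2 + 0*(2*W) = 2 + 0 = 2)
O(U) = 2/U
(q + O(N))*106 = (704/5 + 2/8)*106 = (704/5 + 2*(⅛))*106 = (704/5 + ¼)*106 = (2821/20)*106 = 149513/10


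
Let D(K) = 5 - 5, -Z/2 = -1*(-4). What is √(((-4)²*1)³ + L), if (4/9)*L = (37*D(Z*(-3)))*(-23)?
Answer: 64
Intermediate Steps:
Z = -8 (Z = -(-2)*(-4) = -2*4 = -8)
D(K) = 0
L = 0 (L = 9*((37*0)*(-23))/4 = 9*(0*(-23))/4 = (9/4)*0 = 0)
√(((-4)²*1)³ + L) = √(((-4)²*1)³ + 0) = √((16*1)³ + 0) = √(16³ + 0) = √(4096 + 0) = √4096 = 64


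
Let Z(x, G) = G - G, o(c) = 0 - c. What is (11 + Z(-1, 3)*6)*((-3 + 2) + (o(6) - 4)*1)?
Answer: -121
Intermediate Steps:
o(c) = -c
Z(x, G) = 0
(11 + Z(-1, 3)*6)*((-3 + 2) + (o(6) - 4)*1) = (11 + 0*6)*((-3 + 2) + (-1*6 - 4)*1) = (11 + 0)*(-1 + (-6 - 4)*1) = 11*(-1 - 10*1) = 11*(-1 - 10) = 11*(-11) = -121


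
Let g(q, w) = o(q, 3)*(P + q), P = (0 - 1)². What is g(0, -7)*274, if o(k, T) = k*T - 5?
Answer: -1370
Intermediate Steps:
P = 1 (P = (-1)² = 1)
o(k, T) = -5 + T*k (o(k, T) = T*k - 5 = -5 + T*k)
g(q, w) = (1 + q)*(-5 + 3*q) (g(q, w) = (-5 + 3*q)*(1 + q) = (1 + q)*(-5 + 3*q))
g(0, -7)*274 = ((1 + 0)*(-5 + 3*0))*274 = (1*(-5 + 0))*274 = (1*(-5))*274 = -5*274 = -1370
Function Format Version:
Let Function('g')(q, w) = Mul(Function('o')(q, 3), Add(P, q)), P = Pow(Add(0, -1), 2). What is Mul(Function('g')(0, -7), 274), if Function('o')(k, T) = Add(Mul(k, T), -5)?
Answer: -1370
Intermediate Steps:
P = 1 (P = Pow(-1, 2) = 1)
Function('o')(k, T) = Add(-5, Mul(T, k)) (Function('o')(k, T) = Add(Mul(T, k), -5) = Add(-5, Mul(T, k)))
Function('g')(q, w) = Mul(Add(1, q), Add(-5, Mul(3, q))) (Function('g')(q, w) = Mul(Add(-5, Mul(3, q)), Add(1, q)) = Mul(Add(1, q), Add(-5, Mul(3, q))))
Mul(Function('g')(0, -7), 274) = Mul(Mul(Add(1, 0), Add(-5, Mul(3, 0))), 274) = Mul(Mul(1, Add(-5, 0)), 274) = Mul(Mul(1, -5), 274) = Mul(-5, 274) = -1370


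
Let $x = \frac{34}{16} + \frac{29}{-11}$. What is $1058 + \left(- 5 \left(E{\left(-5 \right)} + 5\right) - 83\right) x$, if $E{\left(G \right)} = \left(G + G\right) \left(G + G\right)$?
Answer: $\frac{15058}{11} \approx 1368.9$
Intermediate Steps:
$x = - \frac{45}{88}$ ($x = 34 \cdot \frac{1}{16} + 29 \left(- \frac{1}{11}\right) = \frac{17}{8} - \frac{29}{11} = - \frac{45}{88} \approx -0.51136$)
$E{\left(G \right)} = 4 G^{2}$ ($E{\left(G \right)} = 2 G 2 G = 4 G^{2}$)
$1058 + \left(- 5 \left(E{\left(-5 \right)} + 5\right) - 83\right) x = 1058 + \left(- 5 \left(4 \left(-5\right)^{2} + 5\right) - 83\right) \left(- \frac{45}{88}\right) = 1058 + \left(- 5 \left(4 \cdot 25 + 5\right) - 83\right) \left(- \frac{45}{88}\right) = 1058 + \left(- 5 \left(100 + 5\right) - 83\right) \left(- \frac{45}{88}\right) = 1058 + \left(\left(-5\right) 105 - 83\right) \left(- \frac{45}{88}\right) = 1058 + \left(-525 - 83\right) \left(- \frac{45}{88}\right) = 1058 - - \frac{3420}{11} = 1058 + \frac{3420}{11} = \frac{15058}{11}$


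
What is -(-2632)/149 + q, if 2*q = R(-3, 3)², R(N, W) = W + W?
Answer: 5314/149 ≈ 35.664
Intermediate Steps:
R(N, W) = 2*W
q = 18 (q = (2*3)²/2 = (½)*6² = (½)*36 = 18)
-(-2632)/149 + q = -(-2632)/149 + 18 = -47*(-56/149) + 18 = 2632/149 + 18 = 5314/149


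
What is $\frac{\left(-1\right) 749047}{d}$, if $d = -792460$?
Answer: $\frac{749047}{792460} \approx 0.94522$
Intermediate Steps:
$\frac{\left(-1\right) 749047}{d} = \frac{\left(-1\right) 749047}{-792460} = \left(-749047\right) \left(- \frac{1}{792460}\right) = \frac{749047}{792460}$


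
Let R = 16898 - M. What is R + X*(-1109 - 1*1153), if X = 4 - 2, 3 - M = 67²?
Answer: 16860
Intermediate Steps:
M = -4486 (M = 3 - 1*67² = 3 - 1*4489 = 3 - 4489 = -4486)
R = 21384 (R = 16898 - 1*(-4486) = 16898 + 4486 = 21384)
X = 2
R + X*(-1109 - 1*1153) = 21384 + 2*(-1109 - 1*1153) = 21384 + 2*(-1109 - 1153) = 21384 + 2*(-2262) = 21384 - 4524 = 16860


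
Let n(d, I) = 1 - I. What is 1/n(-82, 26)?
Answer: -1/25 ≈ -0.040000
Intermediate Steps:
1/n(-82, 26) = 1/(1 - 1*26) = 1/(1 - 26) = 1/(-25) = -1/25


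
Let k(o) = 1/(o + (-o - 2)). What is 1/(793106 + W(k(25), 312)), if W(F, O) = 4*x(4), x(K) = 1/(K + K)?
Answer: 2/1586213 ≈ 1.2609e-6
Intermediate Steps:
x(K) = 1/(2*K)
k(o) = -½ (k(o) = 1/(o + (-2 - o)) = 1/(-2) = -½)
W(F, O) = ½ (W(F, O) = 4*((½)/4) = 4*((½)*(¼)) = 4*(⅛) = ½)
1/(793106 + W(k(25), 312)) = 1/(793106 + ½) = 1/(1586213/2) = 2/1586213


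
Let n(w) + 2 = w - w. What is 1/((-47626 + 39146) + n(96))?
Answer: -1/8482 ≈ -0.00011790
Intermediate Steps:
n(w) = -2 (n(w) = -2 + (w - w) = -2 + 0 = -2)
1/((-47626 + 39146) + n(96)) = 1/((-47626 + 39146) - 2) = 1/(-8480 - 2) = 1/(-8482) = -1/8482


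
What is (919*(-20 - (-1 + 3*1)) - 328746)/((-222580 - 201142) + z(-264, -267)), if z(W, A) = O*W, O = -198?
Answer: 174482/185725 ≈ 0.93946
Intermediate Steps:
z(W, A) = -198*W
(919*(-20 - (-1 + 3*1)) - 328746)/((-222580 - 201142) + z(-264, -267)) = (919*(-20 - (-1 + 3*1)) - 328746)/((-222580 - 201142) - 198*(-264)) = (919*(-20 - (-1 + 3)) - 328746)/(-423722 + 52272) = (919*(-20 - 1*2) - 328746)/(-371450) = (919*(-20 - 2) - 328746)*(-1/371450) = (919*(-22) - 328746)*(-1/371450) = (-20218 - 328746)*(-1/371450) = -348964*(-1/371450) = 174482/185725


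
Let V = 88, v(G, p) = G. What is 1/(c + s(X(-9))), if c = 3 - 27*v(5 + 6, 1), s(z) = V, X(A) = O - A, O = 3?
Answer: -1/206 ≈ -0.0048544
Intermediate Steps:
X(A) = 3 - A
s(z) = 88
c = -294 (c = 3 - 27*(5 + 6) = 3 - 27*11 = 3 - 297 = -294)
1/(c + s(X(-9))) = 1/(-294 + 88) = 1/(-206) = -1/206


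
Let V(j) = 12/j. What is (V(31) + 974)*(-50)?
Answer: -1510300/31 ≈ -48719.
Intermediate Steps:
(V(31) + 974)*(-50) = (12/31 + 974)*(-50) = (30206/31)*(-50) = -1510300/31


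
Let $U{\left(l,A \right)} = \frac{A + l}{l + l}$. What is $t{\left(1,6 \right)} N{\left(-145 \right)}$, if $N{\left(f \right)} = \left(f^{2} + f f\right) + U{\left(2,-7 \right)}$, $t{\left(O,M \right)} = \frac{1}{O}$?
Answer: $\frac{168195}{4} \approx 42049.0$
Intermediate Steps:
$U{\left(l,A \right)} = \frac{A + l}{2 l}$
$N{\left(f \right)} = - \frac{5}{4} + 2 f^{2}$ ($N{\left(f \right)} = \left(f^{2} + f f\right) + \frac{-7 + 2}{2 \cdot 2} = \left(f^{2} + f^{2}\right) + \frac{1}{2} \cdot \frac{1}{2} \left(-5\right) = 2 f^{2} - \frac{5}{4} = - \frac{5}{4} + 2 f^{2}$)
$t{\left(1,6 \right)} N{\left(-145 \right)} = \frac{- \frac{5}{4} + 2 \left(-145\right)^{2}}{1} = 1 \left(- \frac{5}{4} + 2 \cdot 21025\right) = 1 \left(- \frac{5}{4} + 42050\right) = 1 \cdot \frac{168195}{4} = \frac{168195}{4}$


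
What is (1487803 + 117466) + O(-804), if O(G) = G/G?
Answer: 1605270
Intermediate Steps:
O(G) = 1
(1487803 + 117466) + O(-804) = (1487803 + 117466) + 1 = 1605269 + 1 = 1605270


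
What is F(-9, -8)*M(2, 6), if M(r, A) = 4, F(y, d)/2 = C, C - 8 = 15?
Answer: 184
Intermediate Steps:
C = 23 (C = 8 + 15 = 23)
F(y, d) = 46 (F(y, d) = 2*23 = 46)
F(-9, -8)*M(2, 6) = 46*4 = 184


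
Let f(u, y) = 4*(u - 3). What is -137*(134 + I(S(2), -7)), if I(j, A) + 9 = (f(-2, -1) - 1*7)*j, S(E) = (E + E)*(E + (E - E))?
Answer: 12467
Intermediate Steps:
f(u, y) = -12 + 4*u (f(u, y) = 4*(-3 + u) = -12 + 4*u)
S(E) = 2*E² (S(E) = (2*E)*(E + 0) = (2*E)*E = 2*E²)
I(j, A) = -9 - 27*j (I(j, A) = -9 + ((-12 + 4*(-2)) - 1*7)*j = -9 + ((-12 - 8) - 7)*j = -9 + (-20 - 7)*j = -9 - 27*j)
-137*(134 + I(S(2), -7)) = -137*(134 + (-9 - 54*2²)) = -137*(134 + (-9 - 54*4)) = -137*(134 + (-9 - 27*8)) = -137*(134 + (-9 - 216)) = -137*(134 - 225) = -137*(-91) = 12467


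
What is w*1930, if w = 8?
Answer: 15440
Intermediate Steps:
w*1930 = 8*1930 = 15440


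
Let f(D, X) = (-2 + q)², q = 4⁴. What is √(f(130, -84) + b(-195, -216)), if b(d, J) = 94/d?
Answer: √2453202570/195 ≈ 254.00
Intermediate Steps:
q = 256
f(D, X) = 64516 (f(D, X) = (-2 + 256)² = 254² = 64516)
√(f(130, -84) + b(-195, -216)) = √(64516 + 94/(-195)) = √(64516 + 94*(-1/195)) = √(64516 - 94/195) = √(12580526/195) = √2453202570/195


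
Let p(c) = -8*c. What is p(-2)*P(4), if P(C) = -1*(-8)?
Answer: 128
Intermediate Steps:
P(C) = 8
p(-2)*P(4) = -8*(-2)*8 = 16*8 = 128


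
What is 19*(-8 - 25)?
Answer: -627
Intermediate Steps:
19*(-8 - 25) = 19*(-33) = -627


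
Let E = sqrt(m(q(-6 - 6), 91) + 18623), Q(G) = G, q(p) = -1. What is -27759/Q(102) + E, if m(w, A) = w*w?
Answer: -9253/34 + 8*sqrt(291) ≈ -135.68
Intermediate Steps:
m(w, A) = w**2
E = 8*sqrt(291) (E = sqrt((-1)**2 + 18623) = sqrt(1 + 18623) = sqrt(18624) = 8*sqrt(291) ≈ 136.47)
-27759/Q(102) + E = -27759/102 + 8*sqrt(291) = -27759*1/102 + 8*sqrt(291) = -9253/34 + 8*sqrt(291)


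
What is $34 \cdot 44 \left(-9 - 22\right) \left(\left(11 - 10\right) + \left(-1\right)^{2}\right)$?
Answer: $-92752$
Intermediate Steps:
$34 \cdot 44 \left(-9 - 22\right) \left(\left(11 - 10\right) + \left(-1\right)^{2}\right) = 1496 \left(- 31 \left(\left(11 - 10\right) + 1\right)\right) = 1496 \left(- 31 \left(1 + 1\right)\right) = 1496 \left(\left(-31\right) 2\right) = 1496 \left(-62\right) = -92752$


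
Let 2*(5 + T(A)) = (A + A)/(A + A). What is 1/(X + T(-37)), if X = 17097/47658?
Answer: -7943/32894 ≈ -0.24147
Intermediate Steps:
T(A) = -9/2 (T(A) = -5 + ((A + A)/(A + A))/2 = -5 + ((2*A)/((2*A)))/2 = -5 + ((2*A)*(1/(2*A)))/2 = -5 + (1/2)*1 = -5 + 1/2 = -9/2)
X = 5699/15886 (X = 17097*(1/47658) = 5699/15886 ≈ 0.35874)
1/(X + T(-37)) = 1/(5699/15886 - 9/2) = 1/(-32894/7943) = -7943/32894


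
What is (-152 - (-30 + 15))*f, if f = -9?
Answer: 1233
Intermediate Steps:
(-152 - (-30 + 15))*f = (-152 - (-30 + 15))*(-9) = (-152 - 1*(-15))*(-9) = (-152 + 15)*(-9) = -137*(-9) = 1233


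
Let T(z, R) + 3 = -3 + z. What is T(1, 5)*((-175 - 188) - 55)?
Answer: 2090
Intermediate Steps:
T(z, R) = -6 + z (T(z, R) = -3 + (-3 + z) = -6 + z)
T(1, 5)*((-175 - 188) - 55) = (-6 + 1)*((-175 - 188) - 55) = -5*(-363 - 55) = -5*(-418) = 2090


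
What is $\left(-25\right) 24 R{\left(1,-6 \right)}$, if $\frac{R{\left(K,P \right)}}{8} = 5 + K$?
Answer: $-28800$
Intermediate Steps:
$R{\left(K,P \right)} = 40 + 8 K$ ($R{\left(K,P \right)} = 8 \left(5 + K\right) = 40 + 8 K$)
$\left(-25\right) 24 R{\left(1,-6 \right)} = \left(-25\right) 24 \left(40 + 8 \cdot 1\right) = - 600 \left(40 + 8\right) = \left(-600\right) 48 = -28800$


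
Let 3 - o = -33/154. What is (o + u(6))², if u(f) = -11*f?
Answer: 772641/196 ≈ 3942.0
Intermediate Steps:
o = 45/14 (o = 3 - (-33)/154 = 3 - 1*(-3/14) = 3 + 3/14 = 45/14 ≈ 3.2143)
(o + u(6))² = (45/14 - 11*6)² = (45/14 - 66)² = (-879/14)² = 772641/196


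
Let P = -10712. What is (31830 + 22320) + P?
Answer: 43438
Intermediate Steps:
(31830 + 22320) + P = (31830 + 22320) - 10712 = 54150 - 10712 = 43438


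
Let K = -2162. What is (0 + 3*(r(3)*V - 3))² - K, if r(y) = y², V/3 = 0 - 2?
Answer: 31403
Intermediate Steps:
V = -6 (V = 3*(0 - 2) = 3*(-2) = -6)
(0 + 3*(r(3)*V - 3))² - K = (0 + 3*(3²*(-6) - 3))² - 1*(-2162) = (0 + 3*(9*(-6) - 3))² + 2162 = (0 + 3*(-54 - 3))² + 2162 = (0 + 3*(-57))² + 2162 = (0 - 171)² + 2162 = (-171)² + 2162 = 29241 + 2162 = 31403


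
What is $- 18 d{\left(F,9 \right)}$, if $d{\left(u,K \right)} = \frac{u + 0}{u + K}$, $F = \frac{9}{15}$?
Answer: $- \frac{9}{8} \approx -1.125$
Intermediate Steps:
$F = \frac{3}{5}$ ($F = 9 \cdot \frac{1}{15} = \frac{3}{5} \approx 0.6$)
$d{\left(u,K \right)} = \frac{u}{K + u}$
$- 18 d{\left(F,9 \right)} = - 18 \frac{3}{5 \left(9 + \frac{3}{5}\right)} = - 18 \frac{3}{5 \cdot \frac{48}{5}} = - 18 \cdot \frac{3}{5} \cdot \frac{5}{48} = \left(-18\right) \frac{1}{16} = - \frac{9}{8}$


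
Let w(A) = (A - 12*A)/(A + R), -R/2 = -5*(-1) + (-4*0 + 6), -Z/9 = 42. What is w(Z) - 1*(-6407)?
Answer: 1279321/200 ≈ 6396.6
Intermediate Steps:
Z = -378 (Z = -9*42 = -378)
R = -22 (R = -2*(-5*(-1) + (-4*0 + 6)) = -2*(5 + (0 + 6)) = -2*(5 + 6) = -2*11 = -22)
w(A) = -11*A/(-22 + A) (w(A) = (A - 12*A)/(A - 22) = (-11*A)/(-22 + A) = -11*A/(-22 + A))
w(Z) - 1*(-6407) = -11*(-378)/(-22 - 378) - 1*(-6407) = -11*(-378)/(-400) + 6407 = -11*(-378)*(-1/400) + 6407 = -2079/200 + 6407 = 1279321/200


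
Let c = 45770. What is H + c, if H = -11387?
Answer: 34383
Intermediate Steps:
H + c = -11387 + 45770 = 34383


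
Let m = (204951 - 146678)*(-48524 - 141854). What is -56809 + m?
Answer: -11093954003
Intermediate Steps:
m = -11093897194 (m = 58273*(-190378) = -11093897194)
-56809 + m = -56809 - 11093897194 = -11093954003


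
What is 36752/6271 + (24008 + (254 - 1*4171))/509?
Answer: 144697429/3191939 ≈ 45.332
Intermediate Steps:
36752/6271 + (24008 + (254 - 1*4171))/509 = 36752*(1/6271) + (24008 + (254 - 4171))*(1/509) = 36752/6271 + (24008 - 3917)*(1/509) = 36752/6271 + 20091*(1/509) = 36752/6271 + 20091/509 = 144697429/3191939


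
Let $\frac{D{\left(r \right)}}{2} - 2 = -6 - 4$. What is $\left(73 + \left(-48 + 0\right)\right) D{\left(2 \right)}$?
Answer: $-400$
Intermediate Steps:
$D{\left(r \right)} = -16$ ($D{\left(r \right)} = 4 + 2 \left(-6 - 4\right) = 4 + 2 \left(-10\right) = 4 - 20 = -16$)
$\left(73 + \left(-48 + 0\right)\right) D{\left(2 \right)} = \left(73 + \left(-48 + 0\right)\right) \left(-16\right) = \left(73 - 48\right) \left(-16\right) = 25 \left(-16\right) = -400$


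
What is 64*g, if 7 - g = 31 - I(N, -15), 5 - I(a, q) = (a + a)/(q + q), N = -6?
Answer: -6208/5 ≈ -1241.6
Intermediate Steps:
I(a, q) = 5 - a/q (I(a, q) = 5 - (a + a)/(q + q) = 5 - 2*a/(2*q) = 5 - 2*a*1/(2*q) = 5 - a/q)
g = -97/5 (g = 7 - (31 - (5 - 1*(-6)/(-15))) = 7 - (31 - (5 - 1*(-6)*(-1/15))) = 7 - (31 - (5 - ⅖)) = 7 - (31 - 1*23/5) = 7 - (31 - 23/5) = 7 - 1*132/5 = 7 - 132/5 = -97/5 ≈ -19.400)
64*g = 64*(-97/5) = -6208/5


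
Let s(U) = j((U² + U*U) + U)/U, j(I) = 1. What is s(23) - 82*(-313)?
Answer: 590319/23 ≈ 25666.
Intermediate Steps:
s(U) = 1/U
s(23) - 82*(-313) = 1/23 - 82*(-313) = 1/23 + 25666 = 590319/23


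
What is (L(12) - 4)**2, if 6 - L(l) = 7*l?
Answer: 6724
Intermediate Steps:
L(l) = 6 - 7*l
(L(12) - 4)**2 = ((6 - 7*12) - 4)**2 = ((6 - 84) - 4)**2 = (-78 - 4)**2 = (-82)**2 = 6724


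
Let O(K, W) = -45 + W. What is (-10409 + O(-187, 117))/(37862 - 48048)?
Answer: 10337/10186 ≈ 1.0148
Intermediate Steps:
(-10409 + O(-187, 117))/(37862 - 48048) = (-10409 + (-45 + 117))/(37862 - 48048) = (-10409 + 72)/(-10186) = -10337*(-1/10186) = 10337/10186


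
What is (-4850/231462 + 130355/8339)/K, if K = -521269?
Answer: -485996530/16227958329891 ≈ -2.9948e-5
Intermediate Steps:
(-4850/231462 + 130355/8339)/K = (-4850/231462 + 130355/8339)/(-521269) = (-4850*1/231462 + 130355*(1/8339))*(-1/521269) = (-2425/115731 + 4205/269)*(-1/521269) = (485996530/31131639)*(-1/521269) = -485996530/16227958329891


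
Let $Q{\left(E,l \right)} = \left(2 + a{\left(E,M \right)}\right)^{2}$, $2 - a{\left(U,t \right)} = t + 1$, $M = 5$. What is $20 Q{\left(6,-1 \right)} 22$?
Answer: $1760$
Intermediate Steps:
$a{\left(U,t \right)} = 1 - t$ ($a{\left(U,t \right)} = 2 - \left(t + 1\right) = 2 - \left(1 + t\right) = 1 - t$)
$Q{\left(E,l \right)} = 4$ ($Q{\left(E,l \right)} = \left(2 + \left(1 - 5\right)\right)^{2} = \left(2 - 4\right)^{2} = \left(-2\right)^{2} = 4$)
$20 Q{\left(6,-1 \right)} 22 = 20 \cdot 4 \cdot 22 = 80 \cdot 22 = 1760$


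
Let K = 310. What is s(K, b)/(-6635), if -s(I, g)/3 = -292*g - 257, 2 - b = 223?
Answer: 38565/1327 ≈ 29.062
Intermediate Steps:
b = -221 (b = 2 - 1*223 = 2 - 223 = -221)
s(I, g) = 771 + 876*g (s(I, g) = -3*(-292*g - 257) = -3*(-257 - 292*g) = 771 + 876*g)
s(K, b)/(-6635) = (771 + 876*(-221))/(-6635) = (771 - 193596)*(-1/6635) = -192825*(-1/6635) = 38565/1327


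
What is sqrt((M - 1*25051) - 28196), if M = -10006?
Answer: I*sqrt(63253) ≈ 251.5*I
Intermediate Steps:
sqrt((M - 1*25051) - 28196) = sqrt((-10006 - 1*25051) - 28196) = sqrt((-10006 - 25051) - 28196) = sqrt(-35057 - 28196) = sqrt(-63253) = I*sqrt(63253)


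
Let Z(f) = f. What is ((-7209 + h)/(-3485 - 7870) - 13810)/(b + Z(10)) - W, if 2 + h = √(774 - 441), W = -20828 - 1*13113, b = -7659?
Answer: 2948081826034/86854395 + √37/28951465 ≈ 33943.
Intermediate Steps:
W = -33941 (W = -20828 - 13113 = -33941)
h = -2 + 3*√37 (h = -2 + √(774 - 441) = -2 + √333 = -2 + 3*√37 ≈ 16.248)
((-7209 + h)/(-3485 - 7870) - 13810)/(b + Z(10)) - W = ((-7209 + (-2 + 3*√37))/(-3485 - 7870) - 13810)/(-7659 + 10) - 1*(-33941) = ((-7211 + 3*√37)/(-11355) - 13810)/(-7649) + 33941 = ((-7211 + 3*√37)*(-1/11355) - 13810)*(-1/7649) + 33941 = ((7211/11355 - √37/3785) - 13810)*(-1/7649) + 33941 = (-156805339/11355 - √37/3785)*(-1/7649) + 33941 = (156805339/86854395 + √37/28951465) + 33941 = 2948081826034/86854395 + √37/28951465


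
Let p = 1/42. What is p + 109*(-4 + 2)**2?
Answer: 18313/42 ≈ 436.02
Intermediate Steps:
p = 1/42 ≈ 0.023810
p + 109*(-4 + 2)**2 = 1/42 + 109*(-4 + 2)**2 = 1/42 + 109*(-2)**2 = 1/42 + 109*4 = 1/42 + 436 = 18313/42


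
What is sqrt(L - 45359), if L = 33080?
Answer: I*sqrt(12279) ≈ 110.81*I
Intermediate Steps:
sqrt(L - 45359) = sqrt(33080 - 45359) = sqrt(-12279) = I*sqrt(12279)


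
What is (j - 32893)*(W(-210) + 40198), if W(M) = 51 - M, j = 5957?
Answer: -1089803624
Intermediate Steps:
(j - 32893)*(W(-210) + 40198) = (5957 - 32893)*((51 - 1*(-210)) + 40198) = -26936*((51 + 210) + 40198) = -26936*(261 + 40198) = -26936*40459 = -1089803624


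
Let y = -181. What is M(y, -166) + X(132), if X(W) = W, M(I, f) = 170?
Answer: 302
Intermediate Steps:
M(y, -166) + X(132) = 170 + 132 = 302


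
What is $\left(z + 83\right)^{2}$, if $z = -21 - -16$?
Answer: $6084$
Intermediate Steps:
$z = -5$ ($z = -21 + 16 = -5$)
$\left(z + 83\right)^{2} = \left(-5 + 83\right)^{2} = 78^{2} = 6084$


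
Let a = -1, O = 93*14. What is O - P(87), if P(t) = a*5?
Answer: 1307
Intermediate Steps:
O = 1302
P(t) = -5 (P(t) = -1*5 = -5)
O - P(87) = 1302 - 1*(-5) = 1302 + 5 = 1307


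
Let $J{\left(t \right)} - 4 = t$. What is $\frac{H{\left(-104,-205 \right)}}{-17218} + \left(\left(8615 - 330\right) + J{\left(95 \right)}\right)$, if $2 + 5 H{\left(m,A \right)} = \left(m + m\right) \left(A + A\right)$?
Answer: $\frac{360846641}{43045} \approx 8383.0$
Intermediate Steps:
$J{\left(t \right)} = 4 + t$
$H{\left(m,A \right)} = - \frac{2}{5} + \frac{4 A m}{5}$ ($H{\left(m,A \right)} = - \frac{2}{5} + \frac{\left(m + m\right) \left(A + A\right)}{5} = - \frac{2}{5} + \frac{2 m 2 A}{5} = - \frac{2}{5} + \frac{4 A m}{5}$)
$\frac{H{\left(-104,-205 \right)}}{-17218} + \left(\left(8615 - 330\right) + J{\left(95 \right)}\right) = \frac{- \frac{2}{5} + \frac{4}{5} \left(-205\right) \left(-104\right)}{-17218} + \left(\left(8615 - 330\right) + \left(4 + 95\right)\right) = \left(- \frac{2}{5} + 17056\right) \left(- \frac{1}{17218}\right) + \left(\left(8615 - 330\right) + 99\right) = \frac{85278}{5} \left(- \frac{1}{17218}\right) + \left(8285 + 99\right) = - \frac{42639}{43045} + 8384 = \frac{360846641}{43045}$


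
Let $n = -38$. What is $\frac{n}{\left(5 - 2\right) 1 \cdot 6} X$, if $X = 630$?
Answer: $-1330$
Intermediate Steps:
$\frac{n}{\left(5 - 2\right) 1 \cdot 6} X = - \frac{38}{\left(5 - 2\right) 1 \cdot 6} \cdot 630 = - \frac{38}{3 \cdot 1 \cdot 6} \cdot 630 = - \frac{38}{3 \cdot 6} \cdot 630 = - \frac{38}{18} \cdot 630 = \left(-38\right) \frac{1}{18} \cdot 630 = \left(- \frac{19}{9}\right) 630 = -1330$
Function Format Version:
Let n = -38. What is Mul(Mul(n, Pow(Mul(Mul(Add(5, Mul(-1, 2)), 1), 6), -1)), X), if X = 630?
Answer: -1330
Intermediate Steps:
Mul(Mul(n, Pow(Mul(Mul(Add(5, Mul(-1, 2)), 1), 6), -1)), X) = Mul(Mul(-38, Pow(Mul(Mul(Add(5, Mul(-1, 2)), 1), 6), -1)), 630) = Mul(Mul(-38, Pow(Mul(Mul(Add(5, -2), 1), 6), -1)), 630) = Mul(Mul(-38, Pow(Mul(Mul(3, 1), 6), -1)), 630) = Mul(Mul(-38, Pow(Mul(3, 6), -1)), 630) = Mul(Mul(-38, Pow(18, -1)), 630) = Mul(Mul(-38, Rational(1, 18)), 630) = Mul(Rational(-19, 9), 630) = -1330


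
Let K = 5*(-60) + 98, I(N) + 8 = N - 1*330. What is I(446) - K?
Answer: 310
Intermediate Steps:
I(N) = -338 + N (I(N) = -8 + (N - 1*330) = -8 + (N - 330) = -8 + (-330 + N) = -338 + N)
K = -202 (K = -300 + 98 = -202)
I(446) - K = (-338 + 446) - 1*(-202) = 108 + 202 = 310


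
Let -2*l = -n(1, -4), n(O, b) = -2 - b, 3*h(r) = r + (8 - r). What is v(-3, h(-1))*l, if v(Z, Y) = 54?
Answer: 54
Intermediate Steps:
h(r) = 8/3 (h(r) = (r + (8 - r))/3 = (⅓)*8 = 8/3)
l = 1 (l = -(-1)*(-2 - 1*(-4))/2 = -(-1)*(-2 + 4)/2 = -(-1)*2/2 = -½*(-2) = 1)
v(-3, h(-1))*l = 54*1 = 54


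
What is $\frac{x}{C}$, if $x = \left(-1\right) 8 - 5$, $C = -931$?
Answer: $\frac{13}{931} \approx 0.013963$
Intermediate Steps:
$x = -13$ ($x = -8 - 5 = -13$)
$\frac{x}{C} = - \frac{13}{-931} = \left(-13\right) \left(- \frac{1}{931}\right) = \frac{13}{931}$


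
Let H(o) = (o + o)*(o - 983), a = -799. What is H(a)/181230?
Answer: 474606/30205 ≈ 15.713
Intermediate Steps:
H(o) = 2*o*(-983 + o) (H(o) = (2*o)*(-983 + o) = 2*o*(-983 + o))
H(a)/181230 = (2*(-799)*(-983 - 799))/181230 = (2*(-799)*(-1782))*(1/181230) = 2847636*(1/181230) = 474606/30205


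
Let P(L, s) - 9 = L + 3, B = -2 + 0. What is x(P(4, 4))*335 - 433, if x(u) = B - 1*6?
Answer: -3113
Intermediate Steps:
B = -2
P(L, s) = 12 + L (P(L, s) = 9 + (L + 3) = 9 + (3 + L) = 12 + L)
x(u) = -8 (x(u) = -2 - 1*6 = -2 - 6 = -8)
x(P(4, 4))*335 - 433 = -8*335 - 433 = -2680 - 433 = -3113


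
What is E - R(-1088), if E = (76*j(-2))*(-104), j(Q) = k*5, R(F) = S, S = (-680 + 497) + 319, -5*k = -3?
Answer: -23848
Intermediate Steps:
k = 3/5 (k = -1/5*(-3) = 3/5 ≈ 0.60000)
S = 136 (S = -183 + 319 = 136)
R(F) = 136
j(Q) = 3 (j(Q) = (3/5)*5 = 3)
E = -23712 (E = (76*3)*(-104) = 228*(-104) = -23712)
E - R(-1088) = -23712 - 1*136 = -23712 - 136 = -23848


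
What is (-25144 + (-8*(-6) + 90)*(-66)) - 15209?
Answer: -49461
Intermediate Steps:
(-25144 + (-8*(-6) + 90)*(-66)) - 15209 = (-25144 + (48 + 90)*(-66)) - 15209 = (-25144 + 138*(-66)) - 15209 = (-25144 - 9108) - 15209 = -34252 - 15209 = -49461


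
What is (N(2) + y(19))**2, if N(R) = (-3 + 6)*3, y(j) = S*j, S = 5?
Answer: 10816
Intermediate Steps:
y(j) = 5*j
N(R) = 9 (N(R) = 3*3 = 9)
(N(2) + y(19))**2 = (9 + 5*19)**2 = (9 + 95)**2 = 104**2 = 10816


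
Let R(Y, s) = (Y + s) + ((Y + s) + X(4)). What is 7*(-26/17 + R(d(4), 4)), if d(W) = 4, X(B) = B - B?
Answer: 1722/17 ≈ 101.29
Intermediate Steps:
X(B) = 0
R(Y, s) = 2*Y + 2*s (R(Y, s) = (Y + s) + ((Y + s) + 0) = (Y + s) + (Y + s) = 2*Y + 2*s)
7*(-26/17 + R(d(4), 4)) = 7*(-26/17 + (2*4 + 2*4)) = 7*(-26*1/17 + (8 + 8)) = 7*(-26/17 + 16) = 7*(246/17) = 1722/17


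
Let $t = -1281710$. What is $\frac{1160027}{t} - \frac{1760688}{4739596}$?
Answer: $- \frac{1938687686393}{1518696897290} \approx -1.2765$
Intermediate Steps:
$\frac{1160027}{t} - \frac{1760688}{4739596} = \frac{1160027}{-1281710} - \frac{1760688}{4739596} = 1160027 \left(- \frac{1}{1281710}\right) - \frac{440172}{1184899} = - \frac{1160027}{1281710} - \frac{440172}{1184899} = - \frac{1938687686393}{1518696897290}$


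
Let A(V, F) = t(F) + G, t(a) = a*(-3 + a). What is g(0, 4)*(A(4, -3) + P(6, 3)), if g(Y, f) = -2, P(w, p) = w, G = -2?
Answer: -44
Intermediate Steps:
A(V, F) = -2 + F*(-3 + F) (A(V, F) = F*(-3 + F) - 2 = -2 + F*(-3 + F))
g(0, 4)*(A(4, -3) + P(6, 3)) = -2*((-2 - 3*(-3 - 3)) + 6) = -2*((-2 - 3*(-6)) + 6) = -2*((-2 + 18) + 6) = -2*(16 + 6) = -2*22 = -44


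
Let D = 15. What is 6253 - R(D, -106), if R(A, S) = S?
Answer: 6359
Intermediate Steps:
6253 - R(D, -106) = 6253 - 1*(-106) = 6253 + 106 = 6359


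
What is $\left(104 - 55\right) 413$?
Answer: $20237$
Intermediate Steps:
$\left(104 - 55\right) 413 = 49 \cdot 413 = 20237$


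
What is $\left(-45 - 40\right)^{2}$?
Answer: $7225$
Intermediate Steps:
$\left(-45 - 40\right)^{2} = \left(-85\right)^{2} = 7225$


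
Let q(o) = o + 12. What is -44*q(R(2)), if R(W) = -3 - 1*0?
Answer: -396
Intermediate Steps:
R(W) = -3 (R(W) = -3 + 0 = -3)
q(o) = 12 + o
-44*q(R(2)) = -44*(12 - 3) = -44*9 = -396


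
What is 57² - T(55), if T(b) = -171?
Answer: 3420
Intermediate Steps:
57² - T(55) = 57² - 1*(-171) = 3249 + 171 = 3420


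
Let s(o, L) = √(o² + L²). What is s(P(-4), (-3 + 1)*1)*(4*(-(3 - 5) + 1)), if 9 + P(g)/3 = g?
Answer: 60*√61 ≈ 468.62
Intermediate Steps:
P(g) = -27 + 3*g
s(o, L) = √(L² + o²)
s(P(-4), (-3 + 1)*1)*(4*(-(3 - 5) + 1)) = √(((-3 + 1)*1)² + (-27 + 3*(-4))²)*(4*(-(3 - 5) + 1)) = √((-2*1)² + (-27 - 12)²)*(4*(-1*(-2) + 1)) = √((-2)² + (-39)²)*(4*(2 + 1)) = √(4 + 1521)*(4*3) = √1525*12 = (5*√61)*12 = 60*√61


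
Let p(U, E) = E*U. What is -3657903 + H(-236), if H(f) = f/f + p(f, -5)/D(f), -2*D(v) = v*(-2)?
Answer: -3657907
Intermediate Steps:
D(v) = v (D(v) = -v*(-2)/2 = -(-1)*v = v)
H(f) = -4 (H(f) = f/f + (-5*f)/f = 1 - 5 = -4)
-3657903 + H(-236) = -3657903 - 4 = -3657907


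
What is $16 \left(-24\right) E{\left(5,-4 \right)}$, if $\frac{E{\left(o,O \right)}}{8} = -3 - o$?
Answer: $24576$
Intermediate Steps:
$E{\left(o,O \right)} = -24 - 8 o$ ($E{\left(o,O \right)} = 8 \left(-3 - o\right) = -24 - 8 o$)
$16 \left(-24\right) E{\left(5,-4 \right)} = 16 \left(-24\right) \left(-24 - 40\right) = - 384 \left(-24 - 40\right) = \left(-384\right) \left(-64\right) = 24576$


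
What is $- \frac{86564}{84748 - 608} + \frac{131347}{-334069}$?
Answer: $- \frac{9992471374}{7027141415} \approx -1.422$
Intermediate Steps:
$- \frac{86564}{84748 - 608} + \frac{131347}{-334069} = - \frac{86564}{84748 - 608} + 131347 \left(- \frac{1}{334069}\right) = - \frac{86564}{84140} - \frac{131347}{334069} = \left(-86564\right) \frac{1}{84140} - \frac{131347}{334069} = - \frac{21641}{21035} - \frac{131347}{334069} = - \frac{9992471374}{7027141415}$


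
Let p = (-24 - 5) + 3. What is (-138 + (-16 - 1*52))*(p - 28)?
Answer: 11124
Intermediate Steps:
p = -26 (p = -29 + 3 = -26)
(-138 + (-16 - 1*52))*(p - 28) = (-138 + (-16 - 1*52))*(-26 - 28) = (-138 + (-16 - 52))*(-54) = (-138 - 68)*(-54) = -206*(-54) = 11124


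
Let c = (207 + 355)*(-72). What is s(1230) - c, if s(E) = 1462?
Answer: 41926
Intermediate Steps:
c = -40464 (c = 562*(-72) = -40464)
s(1230) - c = 1462 - 1*(-40464) = 1462 + 40464 = 41926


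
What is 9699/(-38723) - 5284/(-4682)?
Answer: 79600807/90650543 ≈ 0.87811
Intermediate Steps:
9699/(-38723) - 5284/(-4682) = 9699*(-1/38723) - 5284*(-1/4682) = -9699/38723 + 2642/2341 = 79600807/90650543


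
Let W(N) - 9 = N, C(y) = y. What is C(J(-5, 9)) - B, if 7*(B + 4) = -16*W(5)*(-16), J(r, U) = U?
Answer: -499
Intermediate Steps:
W(N) = 9 + N
B = 508 (B = -4 + (-16*(9 + 5)*(-16))/7 = -4 + (-16*14*(-16))/7 = -4 + (-224*(-16))/7 = -4 + (⅐)*3584 = -4 + 512 = 508)
C(J(-5, 9)) - B = 9 - 1*508 = 9 - 508 = -499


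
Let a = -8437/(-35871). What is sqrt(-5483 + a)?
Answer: 16*I*sqrt(227751501)/3261 ≈ 74.046*I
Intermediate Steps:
a = 767/3261 (a = -8437*(-1/35871) = 767/3261 ≈ 0.23520)
sqrt(-5483 + a) = sqrt(-5483 + 767/3261) = sqrt(-17879296/3261) = 16*I*sqrt(227751501)/3261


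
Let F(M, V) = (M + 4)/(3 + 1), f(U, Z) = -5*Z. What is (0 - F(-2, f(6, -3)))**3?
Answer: -1/8 ≈ -0.12500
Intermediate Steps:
F(M, V) = 1 + M/4 (F(M, V) = (4 + M)/4 = (4 + M)*(1/4) = 1 + M/4)
(0 - F(-2, f(6, -3)))**3 = (0 - (1 + (1/4)*(-2)))**3 = (0 - (1 - 1/2))**3 = (0 - 1*1/2)**3 = (0 - 1/2)**3 = (-1/2)**3 = -1/8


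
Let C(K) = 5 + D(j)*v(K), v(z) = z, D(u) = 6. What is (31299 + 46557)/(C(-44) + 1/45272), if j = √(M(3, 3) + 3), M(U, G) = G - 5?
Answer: -3524696832/11725447 ≈ -300.60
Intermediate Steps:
M(U, G) = -5 + G
j = 1 (j = √((-5 + 3) + 3) = √(-2 + 3) = √1 = 1)
C(K) = 5 + 6*K
(31299 + 46557)/(C(-44) + 1/45272) = (31299 + 46557)/((5 + 6*(-44)) + 1/45272) = 77856/((5 - 264) + 1/45272) = 77856/(-259 + 1/45272) = 77856/(-11725447/45272) = 77856*(-45272/11725447) = -3524696832/11725447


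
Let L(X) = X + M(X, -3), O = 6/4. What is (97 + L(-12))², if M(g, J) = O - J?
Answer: 32041/4 ≈ 8010.3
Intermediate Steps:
O = 3/2 (O = 6*(¼) = 3/2 ≈ 1.5000)
M(g, J) = 3/2 - J
L(X) = 9/2 + X (L(X) = X + (3/2 - 1*(-3)) = X + (3/2 + 3) = X + 9/2 = 9/2 + X)
(97 + L(-12))² = (97 + (9/2 - 12))² = (97 - 15/2)² = (179/2)² = 32041/4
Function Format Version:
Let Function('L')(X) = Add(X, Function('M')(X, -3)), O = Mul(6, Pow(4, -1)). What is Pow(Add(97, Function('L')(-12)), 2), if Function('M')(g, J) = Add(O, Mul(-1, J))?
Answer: Rational(32041, 4) ≈ 8010.3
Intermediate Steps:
O = Rational(3, 2) (O = Mul(6, Rational(1, 4)) = Rational(3, 2) ≈ 1.5000)
Function('M')(g, J) = Add(Rational(3, 2), Mul(-1, J))
Function('L')(X) = Add(Rational(9, 2), X) (Function('L')(X) = Add(X, Add(Rational(3, 2), Mul(-1, -3))) = Add(X, Add(Rational(3, 2), 3)) = Add(X, Rational(9, 2)) = Add(Rational(9, 2), X))
Pow(Add(97, Function('L')(-12)), 2) = Pow(Add(97, Add(Rational(9, 2), -12)), 2) = Pow(Add(97, Rational(-15, 2)), 2) = Pow(Rational(179, 2), 2) = Rational(32041, 4)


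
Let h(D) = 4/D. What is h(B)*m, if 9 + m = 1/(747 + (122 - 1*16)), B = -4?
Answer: 7676/853 ≈ 8.9988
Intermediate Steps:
m = -7676/853 (m = -9 + 1/(747 + (122 - 1*16)) = -9 + 1/(747 + (122 - 16)) = -9 + 1/(747 + 106) = -9 + 1/853 = -7676/853 ≈ -8.9988)
h(B)*m = (4/(-4))*(-7676/853) = (4*(-¼))*(-7676/853) = -1*(-7676/853) = 7676/853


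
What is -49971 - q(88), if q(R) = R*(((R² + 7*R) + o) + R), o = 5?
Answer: -793835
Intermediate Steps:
q(R) = R*(5 + R² + 8*R) (q(R) = R*(((R² + 7*R) + 5) + R) = R*((5 + R² + 7*R) + R) = R*(5 + R² + 8*R))
-49971 - q(88) = -49971 - 88*(5 + 88² + 8*88) = -49971 - 88*(5 + 7744 + 704) = -49971 - 88*8453 = -49971 - 1*743864 = -49971 - 743864 = -793835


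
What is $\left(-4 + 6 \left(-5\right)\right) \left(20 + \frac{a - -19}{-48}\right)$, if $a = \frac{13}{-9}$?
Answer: $- \frac{72097}{108} \approx -667.56$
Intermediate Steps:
$a = - \frac{13}{9}$ ($a = 13 \left(- \frac{1}{9}\right) = - \frac{13}{9} \approx -1.4444$)
$\left(-4 + 6 \left(-5\right)\right) \left(20 + \frac{a - -19}{-48}\right) = \left(-4 + 6 \left(-5\right)\right) \left(20 + \frac{- \frac{13}{9} - -19}{-48}\right) = \left(-4 - 30\right) \left(20 + \left(- \frac{13}{9} + 19\right) \left(- \frac{1}{48}\right)\right) = - 34 \left(20 + \frac{158}{9} \left(- \frac{1}{48}\right)\right) = - 34 \left(20 - \frac{79}{216}\right) = \left(-34\right) \frac{4241}{216} = - \frac{72097}{108}$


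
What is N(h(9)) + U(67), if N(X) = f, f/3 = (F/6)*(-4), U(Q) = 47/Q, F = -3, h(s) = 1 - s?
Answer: 449/67 ≈ 6.7015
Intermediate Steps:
f = 6 (f = 3*((-3/6)*(-4)) = 3*(((1/6)*(-3))*(-4)) = 3*(-1/2*(-4)) = 3*2 = 6)
N(X) = 6
N(h(9)) + U(67) = 6 + 47/67 = 449/67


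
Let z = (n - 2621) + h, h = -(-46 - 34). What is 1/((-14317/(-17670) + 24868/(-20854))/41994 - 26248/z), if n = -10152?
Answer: 32736043737325260/67694941612279109 ≈ 0.48358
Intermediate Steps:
h = 80 (h = -1*(-80) = 80)
z = -12693 (z = (-10152 - 2621) + 80 = -12773 + 80 = -12693)
1/((-14317/(-17670) + 24868/(-20854))/41994 - 26248/z) = 1/((-14317/(-17670) + 24868/(-20854))/41994 - 26248/(-12693)) = 1/((-14317*(-1/17670) + 24868*(-1/20854))*(1/41994) - 26248*(-1/12693)) = 1/((14317/17670 - 12434/10427)*(1/41994) + 26248/12693) = 1/(-70425421/184245090*1/41994 + 26248/12693) = 1/(-70425421/7737188309460 + 26248/12693) = 1/(67694941612279109/32736043737325260) = 32736043737325260/67694941612279109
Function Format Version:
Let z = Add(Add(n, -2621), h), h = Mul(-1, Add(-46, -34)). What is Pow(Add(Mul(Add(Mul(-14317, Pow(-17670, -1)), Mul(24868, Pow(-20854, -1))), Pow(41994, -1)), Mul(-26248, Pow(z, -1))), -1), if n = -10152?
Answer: Rational(32736043737325260, 67694941612279109) ≈ 0.48358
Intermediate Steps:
h = 80 (h = Mul(-1, -80) = 80)
z = -12693 (z = Add(Add(-10152, -2621), 80) = Add(-12773, 80) = -12693)
Pow(Add(Mul(Add(Mul(-14317, Pow(-17670, -1)), Mul(24868, Pow(-20854, -1))), Pow(41994, -1)), Mul(-26248, Pow(z, -1))), -1) = Pow(Add(Mul(Add(Mul(-14317, Pow(-17670, -1)), Mul(24868, Pow(-20854, -1))), Pow(41994, -1)), Mul(-26248, Pow(-12693, -1))), -1) = Pow(Add(Mul(Add(Mul(-14317, Rational(-1, 17670)), Mul(24868, Rational(-1, 20854))), Rational(1, 41994)), Mul(-26248, Rational(-1, 12693))), -1) = Pow(Add(Mul(Add(Rational(14317, 17670), Rational(-12434, 10427)), Rational(1, 41994)), Rational(26248, 12693)), -1) = Pow(Add(Mul(Rational(-70425421, 184245090), Rational(1, 41994)), Rational(26248, 12693)), -1) = Pow(Add(Rational(-70425421, 7737188309460), Rational(26248, 12693)), -1) = Pow(Rational(67694941612279109, 32736043737325260), -1) = Rational(32736043737325260, 67694941612279109)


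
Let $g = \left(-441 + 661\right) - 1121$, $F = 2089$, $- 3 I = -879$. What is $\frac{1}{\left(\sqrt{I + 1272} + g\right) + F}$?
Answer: $\frac{1188}{1409779} - \frac{\sqrt{1565}}{1409779} \approx 0.00081462$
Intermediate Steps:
$I = 293$ ($I = \left(- \frac{1}{3}\right) \left(-879\right) = 293$)
$g = -901$ ($g = 220 - 1121 = -901$)
$\frac{1}{\left(\sqrt{I + 1272} + g\right) + F} = \frac{1}{\left(\sqrt{293 + 1272} - 901\right) + 2089} = \frac{1}{\left(\sqrt{1565} - 901\right) + 2089} = \frac{1}{\left(-901 + \sqrt{1565}\right) + 2089} = \frac{1}{1188 + \sqrt{1565}}$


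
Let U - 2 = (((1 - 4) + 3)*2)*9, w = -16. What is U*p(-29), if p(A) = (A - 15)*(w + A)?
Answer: 3960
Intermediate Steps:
p(A) = (-16 + A)*(-15 + A) (p(A) = (A - 15)*(-16 + A) = (-15 + A)*(-16 + A) = (-16 + A)*(-15 + A))
U = 2 (U = 2 + (((1 - 4) + 3)*2)*9 = 2 + ((-3 + 3)*2)*9 = 2 + (0*2)*9 = 2 + 0*9 = 2 + 0 = 2)
U*p(-29) = 2*(240 + (-29)² - 31*(-29)) = 2*(240 + 841 + 899) = 2*1980 = 3960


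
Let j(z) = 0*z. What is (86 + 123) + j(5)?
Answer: 209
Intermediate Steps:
j(z) = 0
(86 + 123) + j(5) = (86 + 123) + 0 = 209 + 0 = 209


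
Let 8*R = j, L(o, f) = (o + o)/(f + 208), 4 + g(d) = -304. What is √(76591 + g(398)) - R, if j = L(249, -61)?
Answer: -83/196 + √76283 ≈ 275.77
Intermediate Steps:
g(d) = -308 (g(d) = -4 - 304 = -308)
L(o, f) = 2*o/(208 + f) (L(o, f) = (2*o)/(208 + f) = 2*o/(208 + f))
j = 166/49 (j = 2*249/(208 - 61) = 2*249/147 = 2*249*(1/147) = 166/49 ≈ 3.3878)
R = 83/196 (R = (⅛)*(166/49) = 83/196 ≈ 0.42347)
√(76591 + g(398)) - R = √(76591 - 308) - 1*83/196 = √76283 - 83/196 = -83/196 + √76283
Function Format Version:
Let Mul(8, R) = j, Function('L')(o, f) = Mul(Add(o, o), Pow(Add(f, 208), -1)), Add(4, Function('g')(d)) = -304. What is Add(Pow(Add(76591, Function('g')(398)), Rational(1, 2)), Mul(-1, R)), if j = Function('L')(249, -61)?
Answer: Add(Rational(-83, 196), Pow(76283, Rational(1, 2))) ≈ 275.77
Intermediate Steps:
Function('g')(d) = -308 (Function('g')(d) = Add(-4, -304) = -308)
Function('L')(o, f) = Mul(2, o, Pow(Add(208, f), -1)) (Function('L')(o, f) = Mul(Mul(2, o), Pow(Add(208, f), -1)) = Mul(2, o, Pow(Add(208, f), -1)))
j = Rational(166, 49) (j = Mul(2, 249, Pow(Add(208, -61), -1)) = Mul(2, 249, Pow(147, -1)) = Mul(2, 249, Rational(1, 147)) = Rational(166, 49) ≈ 3.3878)
R = Rational(83, 196) (R = Mul(Rational(1, 8), Rational(166, 49)) = Rational(83, 196) ≈ 0.42347)
Add(Pow(Add(76591, Function('g')(398)), Rational(1, 2)), Mul(-1, R)) = Add(Pow(Add(76591, -308), Rational(1, 2)), Mul(-1, Rational(83, 196))) = Add(Pow(76283, Rational(1, 2)), Rational(-83, 196)) = Add(Rational(-83, 196), Pow(76283, Rational(1, 2)))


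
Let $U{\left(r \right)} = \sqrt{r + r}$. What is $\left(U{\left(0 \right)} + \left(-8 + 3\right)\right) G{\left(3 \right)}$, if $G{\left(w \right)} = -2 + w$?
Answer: $-5$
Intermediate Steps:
$U{\left(r \right)} = \sqrt{2} \sqrt{r}$ ($U{\left(r \right)} = \sqrt{2 r} = \sqrt{2} \sqrt{r}$)
$\left(U{\left(0 \right)} + \left(-8 + 3\right)\right) G{\left(3 \right)} = \left(\sqrt{2} \sqrt{0} + \left(-8 + 3\right)\right) \left(-2 + 3\right) = \left(\sqrt{2} \cdot 0 - 5\right) 1 = \left(0 - 5\right) 1 = \left(-5\right) 1 = -5$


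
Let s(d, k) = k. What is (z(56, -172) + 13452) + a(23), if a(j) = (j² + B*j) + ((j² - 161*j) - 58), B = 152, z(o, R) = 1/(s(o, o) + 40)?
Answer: 1367521/96 ≈ 14245.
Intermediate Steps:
z(o, R) = 1/(40 + o) (z(o, R) = 1/(o + 40) = 1/(40 + o))
a(j) = -58 - 9*j + 2*j² (a(j) = (j² + 152*j) + ((j² - 161*j) - 58) = (j² + 152*j) + (-58 + j² - 161*j) = -58 - 9*j + 2*j²)
(z(56, -172) + 13452) + a(23) = (1/(40 + 56) + 13452) + (-58 - 9*23 + 2*23²) = (1/96 + 13452) + (-58 - 207 + 2*529) = (1/96 + 13452) + (-58 - 207 + 1058) = 1291393/96 + 793 = 1367521/96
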